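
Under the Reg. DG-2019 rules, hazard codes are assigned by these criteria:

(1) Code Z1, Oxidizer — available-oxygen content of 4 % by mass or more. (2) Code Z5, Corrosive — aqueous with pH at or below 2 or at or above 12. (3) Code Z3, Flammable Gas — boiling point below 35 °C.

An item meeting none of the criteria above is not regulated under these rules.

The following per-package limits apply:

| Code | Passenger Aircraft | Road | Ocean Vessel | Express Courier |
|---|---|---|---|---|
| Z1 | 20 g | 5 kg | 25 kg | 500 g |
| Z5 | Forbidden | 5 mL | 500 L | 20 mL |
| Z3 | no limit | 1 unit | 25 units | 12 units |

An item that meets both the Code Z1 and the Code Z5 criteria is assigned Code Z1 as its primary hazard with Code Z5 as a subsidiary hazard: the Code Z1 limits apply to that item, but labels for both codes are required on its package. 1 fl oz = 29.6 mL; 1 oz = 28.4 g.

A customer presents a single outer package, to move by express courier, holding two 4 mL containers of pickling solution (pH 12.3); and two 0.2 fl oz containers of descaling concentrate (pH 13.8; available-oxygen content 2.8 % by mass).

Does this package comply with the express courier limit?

Yes

The pickling solution has pH 12.3, which is ≥ 12, so it is Code Z5 (Corrosive).
Descaling concentrate: pH 13.8 ≥ 12 → Code Z5 (Corrosive).
Code Z5 net quantity: (two 4 mL containers = 8 mL) + (two 0.2 fl oz containers = 11.84 mL) = 19.84 mL.
19.84 mL ≤ 20 mL (express courier limit, Code Z5) — within limit.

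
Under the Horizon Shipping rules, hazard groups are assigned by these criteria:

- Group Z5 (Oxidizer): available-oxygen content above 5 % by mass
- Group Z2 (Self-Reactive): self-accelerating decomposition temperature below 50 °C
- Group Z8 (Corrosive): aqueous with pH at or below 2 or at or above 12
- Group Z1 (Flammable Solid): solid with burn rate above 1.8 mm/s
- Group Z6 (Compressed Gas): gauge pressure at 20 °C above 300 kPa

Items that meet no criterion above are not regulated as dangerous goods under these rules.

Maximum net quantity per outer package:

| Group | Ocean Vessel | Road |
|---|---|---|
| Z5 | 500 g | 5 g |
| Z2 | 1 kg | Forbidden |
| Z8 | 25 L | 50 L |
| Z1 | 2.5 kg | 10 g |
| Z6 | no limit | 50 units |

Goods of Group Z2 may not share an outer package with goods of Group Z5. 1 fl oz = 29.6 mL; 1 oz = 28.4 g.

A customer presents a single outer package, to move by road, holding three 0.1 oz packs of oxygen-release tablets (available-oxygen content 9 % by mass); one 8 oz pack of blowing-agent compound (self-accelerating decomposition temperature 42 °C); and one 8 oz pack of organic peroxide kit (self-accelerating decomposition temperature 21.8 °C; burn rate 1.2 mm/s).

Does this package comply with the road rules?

No

Available-oxygen content 9 % by mass meets the Group Z5 criterion (Oxidizer), so the oxygen-release tablets are Group Z5.
Self-accelerating decomposition temperature 42 °C meets the Group Z2 criterion (Self-Reactive), so the blowing-agent compound is Group Z2.
With self-accelerating decomposition temperature 21.8 °C (< 50 °C), the organic peroxide kit falls in Group Z2.
Group Z2 net quantity: (one 8 oz pack = 227.2 g) + (one 8 oz pack = 227.2 g) = 454.4 g.
Group Z2 is Forbidden by road.
Group Z5 quantity: three 0.1 oz packs = 8.52 g.
8.52 g > 5 g (road limit, Group Z5) — over the limit.
Group Z2 and Group Z5 may not share an outer package.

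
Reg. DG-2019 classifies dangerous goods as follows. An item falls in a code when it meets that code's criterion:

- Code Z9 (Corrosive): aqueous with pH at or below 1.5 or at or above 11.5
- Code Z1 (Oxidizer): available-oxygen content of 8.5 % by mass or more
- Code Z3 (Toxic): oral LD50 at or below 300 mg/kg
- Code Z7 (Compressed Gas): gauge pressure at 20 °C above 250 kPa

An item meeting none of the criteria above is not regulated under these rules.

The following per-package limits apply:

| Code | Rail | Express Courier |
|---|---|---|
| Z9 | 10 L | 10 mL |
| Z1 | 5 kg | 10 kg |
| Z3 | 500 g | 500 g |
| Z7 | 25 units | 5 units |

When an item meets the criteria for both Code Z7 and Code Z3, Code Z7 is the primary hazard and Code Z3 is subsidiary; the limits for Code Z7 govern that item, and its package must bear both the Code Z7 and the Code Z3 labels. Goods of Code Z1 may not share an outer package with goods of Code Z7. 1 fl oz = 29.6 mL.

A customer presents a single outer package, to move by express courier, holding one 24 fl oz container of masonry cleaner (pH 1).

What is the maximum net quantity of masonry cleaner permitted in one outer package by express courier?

pH 1 meets the Code Z9 criterion (Corrosive), so the masonry cleaner is Code Z9.
The express courier limit for Code Z9 is 10 mL.

10 mL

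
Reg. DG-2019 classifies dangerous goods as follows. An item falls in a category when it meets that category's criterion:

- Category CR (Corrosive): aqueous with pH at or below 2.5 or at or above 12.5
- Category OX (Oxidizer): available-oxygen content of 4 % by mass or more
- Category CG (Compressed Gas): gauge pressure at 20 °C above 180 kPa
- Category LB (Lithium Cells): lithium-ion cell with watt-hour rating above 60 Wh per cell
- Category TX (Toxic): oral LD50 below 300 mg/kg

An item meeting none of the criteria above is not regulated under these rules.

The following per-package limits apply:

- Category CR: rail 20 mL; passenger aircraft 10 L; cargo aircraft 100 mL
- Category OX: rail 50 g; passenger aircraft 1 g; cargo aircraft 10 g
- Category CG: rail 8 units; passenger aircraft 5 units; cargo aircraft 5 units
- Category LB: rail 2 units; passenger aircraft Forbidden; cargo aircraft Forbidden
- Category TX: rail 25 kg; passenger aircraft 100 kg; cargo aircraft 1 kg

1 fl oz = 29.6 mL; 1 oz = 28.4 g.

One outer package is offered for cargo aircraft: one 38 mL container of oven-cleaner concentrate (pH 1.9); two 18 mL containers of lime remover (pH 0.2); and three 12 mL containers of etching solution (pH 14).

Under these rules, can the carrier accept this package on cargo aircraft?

Oven-cleaner concentrate: pH 1.9 ≤ 2.5 → Category CR (Corrosive).
With pH 0.2 (≤ 2.5), the lime remover falls in Category CR.
pH 14 meets the Category CR criterion (Corrosive), so the etching solution is Category CR.
Category CR net quantity: 38 mL + (two 18 mL containers = 36 mL) + (three 12 mL containers = 36 mL) = 110 mL.
That exceeds the Category CR cargo aircraft limit of 100 mL.

No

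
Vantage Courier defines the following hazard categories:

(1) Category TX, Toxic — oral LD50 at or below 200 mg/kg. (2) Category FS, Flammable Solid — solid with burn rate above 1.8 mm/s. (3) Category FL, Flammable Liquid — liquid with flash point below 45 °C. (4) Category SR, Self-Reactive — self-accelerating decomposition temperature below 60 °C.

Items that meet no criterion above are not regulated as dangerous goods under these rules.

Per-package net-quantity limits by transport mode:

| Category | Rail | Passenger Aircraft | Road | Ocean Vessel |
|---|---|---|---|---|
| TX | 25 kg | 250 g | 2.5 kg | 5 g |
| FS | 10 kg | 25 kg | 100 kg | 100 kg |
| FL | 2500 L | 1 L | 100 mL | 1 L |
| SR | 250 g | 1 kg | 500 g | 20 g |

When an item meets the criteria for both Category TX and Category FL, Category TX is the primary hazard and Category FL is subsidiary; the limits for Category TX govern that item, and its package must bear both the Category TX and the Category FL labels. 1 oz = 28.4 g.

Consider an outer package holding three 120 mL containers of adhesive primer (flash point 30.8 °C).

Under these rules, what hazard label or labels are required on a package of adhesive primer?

Category FL

Flash point 30.8 °C meets the Category FL criterion (Flammable Liquid), so the adhesive primer is Category FL.
Only the Category FL label is required.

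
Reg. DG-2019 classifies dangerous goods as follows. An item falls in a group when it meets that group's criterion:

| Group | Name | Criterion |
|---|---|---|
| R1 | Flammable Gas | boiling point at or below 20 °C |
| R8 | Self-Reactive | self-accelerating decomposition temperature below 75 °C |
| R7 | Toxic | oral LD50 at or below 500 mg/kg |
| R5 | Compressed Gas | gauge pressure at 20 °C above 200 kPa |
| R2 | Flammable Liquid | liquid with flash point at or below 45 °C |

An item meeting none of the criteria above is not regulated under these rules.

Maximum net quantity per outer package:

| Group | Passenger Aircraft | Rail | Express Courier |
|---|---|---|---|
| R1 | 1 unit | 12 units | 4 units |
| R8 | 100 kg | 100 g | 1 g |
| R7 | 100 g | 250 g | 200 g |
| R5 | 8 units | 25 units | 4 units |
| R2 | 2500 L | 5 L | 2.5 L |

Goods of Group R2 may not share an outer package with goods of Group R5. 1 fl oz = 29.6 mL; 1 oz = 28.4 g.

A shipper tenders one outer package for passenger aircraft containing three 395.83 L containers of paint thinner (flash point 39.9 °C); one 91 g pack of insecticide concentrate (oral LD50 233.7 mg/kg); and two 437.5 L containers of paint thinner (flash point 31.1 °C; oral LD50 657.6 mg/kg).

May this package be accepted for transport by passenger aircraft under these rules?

Yes

Paint thinner: flash point 39.9 °C ≤ 45 °C → Group R2 (Flammable Liquid).
Insecticide concentrate: oral LD50 233.7 mg/kg ≤ 500 mg/kg → Group R7 (Toxic).
Flash point 31.1 °C meets the Group R2 criterion (Flammable Liquid), so the paint thinner is Group R2.
Group R2 net quantity: (three 395.83 L containers = 1187.49 L) + (two 437.5 L containers = 875 L) = 2062.49 L.
2062.49 L is within the passenger aircraft limit of 2500 L for Group R2.
Group R7 quantity: 91 g.
91 g is within the passenger aircraft limit of 100 g for Group R7.
The segregation rule (Group R2 with Group R5) does not apply to Group R2 with Group R7.
Every hazard group is within its passenger aircraft limit and no segregation rule is violated.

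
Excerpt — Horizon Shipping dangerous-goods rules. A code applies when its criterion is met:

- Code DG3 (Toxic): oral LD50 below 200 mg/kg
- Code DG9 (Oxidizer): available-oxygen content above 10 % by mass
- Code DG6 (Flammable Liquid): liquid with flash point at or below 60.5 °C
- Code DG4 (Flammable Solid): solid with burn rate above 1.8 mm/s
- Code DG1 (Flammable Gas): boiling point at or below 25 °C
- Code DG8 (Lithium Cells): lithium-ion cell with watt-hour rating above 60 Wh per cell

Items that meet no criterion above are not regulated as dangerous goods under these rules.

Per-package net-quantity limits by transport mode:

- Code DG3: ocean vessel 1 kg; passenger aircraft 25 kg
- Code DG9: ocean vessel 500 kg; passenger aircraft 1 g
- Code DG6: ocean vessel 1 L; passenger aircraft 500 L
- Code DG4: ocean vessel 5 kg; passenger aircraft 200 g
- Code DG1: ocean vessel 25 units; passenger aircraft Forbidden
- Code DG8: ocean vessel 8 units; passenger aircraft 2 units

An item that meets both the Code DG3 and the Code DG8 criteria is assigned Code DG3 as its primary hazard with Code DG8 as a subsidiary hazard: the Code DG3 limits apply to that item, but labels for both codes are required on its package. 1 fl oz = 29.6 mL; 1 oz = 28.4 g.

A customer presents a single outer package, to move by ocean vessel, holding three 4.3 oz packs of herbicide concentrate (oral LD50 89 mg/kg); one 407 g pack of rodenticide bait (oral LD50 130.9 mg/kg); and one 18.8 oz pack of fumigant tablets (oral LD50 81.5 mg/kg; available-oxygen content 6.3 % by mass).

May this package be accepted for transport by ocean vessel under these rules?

No

Herbicide concentrate: oral LD50 89 mg/kg < 200 mg/kg → Code DG3 (Toxic).
The rodenticide bait has oral LD50 130.9 mg/kg, which is < 200 mg/kg, so it is Code DG3 (Toxic).
Fumigant tablets: oral LD50 81.5 mg/kg < 200 mg/kg → Code DG3 (Toxic).
Code DG3 net quantity: (three 4.3 oz packs = 366.36 g) + 407 g + (one 18.8 oz pack = 533.92 g) = 1307.28 g.
1307.28 g exceeds the ocean vessel limit of 1 kg for Code DG3.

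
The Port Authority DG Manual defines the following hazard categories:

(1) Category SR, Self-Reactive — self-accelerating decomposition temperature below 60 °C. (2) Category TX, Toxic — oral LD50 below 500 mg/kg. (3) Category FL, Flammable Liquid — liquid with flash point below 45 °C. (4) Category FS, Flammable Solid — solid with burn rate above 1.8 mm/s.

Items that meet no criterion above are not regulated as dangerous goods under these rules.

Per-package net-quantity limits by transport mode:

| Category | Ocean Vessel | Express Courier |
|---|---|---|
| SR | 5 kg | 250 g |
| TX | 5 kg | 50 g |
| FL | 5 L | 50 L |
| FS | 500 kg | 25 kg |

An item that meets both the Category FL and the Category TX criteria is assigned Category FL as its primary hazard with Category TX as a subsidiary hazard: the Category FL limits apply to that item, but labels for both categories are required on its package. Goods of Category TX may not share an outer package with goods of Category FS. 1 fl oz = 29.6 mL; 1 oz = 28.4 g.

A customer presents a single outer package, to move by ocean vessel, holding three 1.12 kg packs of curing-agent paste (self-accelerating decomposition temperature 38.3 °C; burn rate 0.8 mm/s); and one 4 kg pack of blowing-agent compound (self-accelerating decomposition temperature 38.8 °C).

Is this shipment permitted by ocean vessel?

No

The curing-agent paste has self-accelerating decomposition temperature 38.3 °C, which is < 60 °C, so it is Category SR (Self-Reactive).
Blowing-agent compound: self-accelerating decomposition temperature 38.8 °C < 60 °C → Category SR (Self-Reactive).
Total Category SR: (three 1.12 kg packs = 3.36 kg) + 4 kg = 7.36 kg.
7.36 kg exceeds the ocean vessel limit of 5 kg for Category SR.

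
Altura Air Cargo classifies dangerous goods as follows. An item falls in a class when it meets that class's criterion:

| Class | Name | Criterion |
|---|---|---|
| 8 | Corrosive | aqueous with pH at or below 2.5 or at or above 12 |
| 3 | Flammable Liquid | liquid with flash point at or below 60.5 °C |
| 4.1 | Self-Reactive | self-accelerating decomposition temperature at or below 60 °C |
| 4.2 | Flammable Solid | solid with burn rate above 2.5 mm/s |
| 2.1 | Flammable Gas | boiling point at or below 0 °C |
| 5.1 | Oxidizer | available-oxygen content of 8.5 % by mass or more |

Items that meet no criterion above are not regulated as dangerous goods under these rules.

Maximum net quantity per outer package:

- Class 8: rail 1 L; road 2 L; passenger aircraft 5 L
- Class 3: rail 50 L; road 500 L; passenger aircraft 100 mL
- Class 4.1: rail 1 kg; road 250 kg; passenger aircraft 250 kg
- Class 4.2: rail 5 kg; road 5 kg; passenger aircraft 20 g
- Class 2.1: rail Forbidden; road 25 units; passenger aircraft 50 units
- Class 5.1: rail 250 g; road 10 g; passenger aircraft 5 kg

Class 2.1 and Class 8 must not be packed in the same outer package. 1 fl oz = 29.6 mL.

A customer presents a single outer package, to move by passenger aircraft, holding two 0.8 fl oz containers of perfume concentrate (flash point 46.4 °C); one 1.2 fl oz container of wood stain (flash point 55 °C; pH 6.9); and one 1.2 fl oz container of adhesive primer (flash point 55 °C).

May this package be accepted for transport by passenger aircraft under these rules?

No

Perfume concentrate: flash point 46.4 °C ≤ 60.5 °C → Class 3 (Flammable Liquid).
Wood stain: flash point 55 °C ≤ 60.5 °C → Class 3 (Flammable Liquid).
The adhesive primer has flash point 55 °C, which is ≤ 60.5 °C, so it is Class 3 (Flammable Liquid).
Total Class 3: (two 0.8 fl oz containers = 47.36 mL) + (one 1.2 fl oz container = 35.52 mL) + (one 1.2 fl oz container = 35.52 mL) = 118.4 mL.
118.4 mL > 100 mL (passenger aircraft limit, Class 3) — over the limit.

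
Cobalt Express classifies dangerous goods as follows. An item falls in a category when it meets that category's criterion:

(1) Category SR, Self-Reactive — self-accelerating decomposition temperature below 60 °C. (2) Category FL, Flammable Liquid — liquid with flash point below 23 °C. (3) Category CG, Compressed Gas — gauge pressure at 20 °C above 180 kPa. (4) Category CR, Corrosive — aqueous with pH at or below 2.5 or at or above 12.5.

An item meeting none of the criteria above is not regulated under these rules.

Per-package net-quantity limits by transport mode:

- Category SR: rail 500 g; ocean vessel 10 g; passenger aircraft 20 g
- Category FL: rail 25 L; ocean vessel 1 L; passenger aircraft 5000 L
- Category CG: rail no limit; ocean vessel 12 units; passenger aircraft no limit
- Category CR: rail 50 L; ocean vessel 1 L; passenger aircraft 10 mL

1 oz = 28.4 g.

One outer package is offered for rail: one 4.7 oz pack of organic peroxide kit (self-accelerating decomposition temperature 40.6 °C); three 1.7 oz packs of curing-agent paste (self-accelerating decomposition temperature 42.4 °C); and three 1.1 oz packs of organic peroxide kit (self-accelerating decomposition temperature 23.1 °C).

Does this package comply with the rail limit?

Yes

Organic peroxide kit: self-accelerating decomposition temperature 40.6 °C < 60 °C → Category SR (Self-Reactive).
With self-accelerating decomposition temperature 42.4 °C (< 60 °C), the curing-agent paste falls in Category SR.
The organic peroxide kit has self-accelerating decomposition temperature 23.1 °C, which is < 60 °C, so it is Category SR (Self-Reactive).
Category SR net quantity: (one 4.7 oz pack = 133.48 g) + (three 1.7 oz packs = 144.84 g) + (three 1.1 oz packs = 93.72 g) = 372.04 g.
372.04 g ≤ 500 g (rail limit, Category SR) — within limit.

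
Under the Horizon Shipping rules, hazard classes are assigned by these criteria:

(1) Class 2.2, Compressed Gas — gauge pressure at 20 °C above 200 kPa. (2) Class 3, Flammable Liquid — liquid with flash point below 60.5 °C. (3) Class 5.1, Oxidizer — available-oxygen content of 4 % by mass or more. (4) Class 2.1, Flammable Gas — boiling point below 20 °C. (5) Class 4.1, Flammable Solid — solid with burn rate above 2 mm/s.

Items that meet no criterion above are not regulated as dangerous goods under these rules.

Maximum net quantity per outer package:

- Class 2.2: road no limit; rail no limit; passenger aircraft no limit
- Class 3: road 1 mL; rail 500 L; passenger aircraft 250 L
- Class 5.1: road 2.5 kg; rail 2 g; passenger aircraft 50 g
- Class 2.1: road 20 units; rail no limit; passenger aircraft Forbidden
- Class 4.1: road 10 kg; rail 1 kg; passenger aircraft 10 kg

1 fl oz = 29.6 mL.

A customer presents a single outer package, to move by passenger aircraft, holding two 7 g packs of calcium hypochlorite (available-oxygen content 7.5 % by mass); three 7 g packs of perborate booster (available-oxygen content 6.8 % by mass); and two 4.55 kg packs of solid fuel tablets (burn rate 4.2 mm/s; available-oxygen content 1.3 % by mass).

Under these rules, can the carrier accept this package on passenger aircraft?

Yes

The calcium hypochlorite has available-oxygen content 7.5 % by mass, which is ≥ 4 % by mass, so it is Class 5.1 (Oxidizer).
Available-oxygen content 6.8 % by mass meets the Class 5.1 criterion (Oxidizer), so the perborate booster is Class 5.1.
The solid fuel tablets have burn rate 4.2 mm/s, which is > 2 mm/s, so they are Class 4.1 (Flammable Solid).
Class 5.1 net quantity: (two 7 g packs = 14 g) + (three 7 g packs = 21 g) = 35 g.
35 g is within the passenger aircraft limit of 50 g for Class 5.1.
Class 4.1 quantity: two 4.55 kg packs = 9.1 kg.
9.1 kg ≤ 10 kg (passenger aircraft limit, Class 4.1) — within limit.
Every hazard class is within its passenger aircraft limit and no segregation rule is violated.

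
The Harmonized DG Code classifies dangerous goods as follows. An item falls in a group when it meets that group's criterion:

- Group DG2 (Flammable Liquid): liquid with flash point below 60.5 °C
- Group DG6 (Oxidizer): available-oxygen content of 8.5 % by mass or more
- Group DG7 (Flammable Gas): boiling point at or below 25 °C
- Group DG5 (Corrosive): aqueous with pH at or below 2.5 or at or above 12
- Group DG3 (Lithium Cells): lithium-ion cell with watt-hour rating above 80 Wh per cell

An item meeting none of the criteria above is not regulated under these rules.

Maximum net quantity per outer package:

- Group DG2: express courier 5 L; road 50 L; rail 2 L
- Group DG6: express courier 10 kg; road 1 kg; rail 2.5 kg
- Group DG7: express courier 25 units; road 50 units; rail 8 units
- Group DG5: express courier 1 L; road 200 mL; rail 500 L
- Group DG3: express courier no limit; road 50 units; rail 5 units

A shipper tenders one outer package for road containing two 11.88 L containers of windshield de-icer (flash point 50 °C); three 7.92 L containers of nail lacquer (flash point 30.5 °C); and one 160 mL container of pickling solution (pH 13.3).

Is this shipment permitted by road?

Windshield de-icer: flash point 50 °C < 60.5 °C → Group DG2 (Flammable Liquid).
Nail lacquer: flash point 30.5 °C < 60.5 °C → Group DG2 (Flammable Liquid).
The pickling solution has pH 13.3, which is ≥ 12, so it is Group DG5 (Corrosive).
Total Group DG2: (two 11.88 L containers = 23.76 L) + (three 7.92 L containers = 23.76 L) = 47.52 L.
47.52 L ≤ 50 L (road limit, Group DG2) — within limit.
Group DG5 quantity: 160 mL.
That is within the Group DG5 road limit of 200 mL.
Every hazard group is within its road limit and no segregation rule is violated.

Yes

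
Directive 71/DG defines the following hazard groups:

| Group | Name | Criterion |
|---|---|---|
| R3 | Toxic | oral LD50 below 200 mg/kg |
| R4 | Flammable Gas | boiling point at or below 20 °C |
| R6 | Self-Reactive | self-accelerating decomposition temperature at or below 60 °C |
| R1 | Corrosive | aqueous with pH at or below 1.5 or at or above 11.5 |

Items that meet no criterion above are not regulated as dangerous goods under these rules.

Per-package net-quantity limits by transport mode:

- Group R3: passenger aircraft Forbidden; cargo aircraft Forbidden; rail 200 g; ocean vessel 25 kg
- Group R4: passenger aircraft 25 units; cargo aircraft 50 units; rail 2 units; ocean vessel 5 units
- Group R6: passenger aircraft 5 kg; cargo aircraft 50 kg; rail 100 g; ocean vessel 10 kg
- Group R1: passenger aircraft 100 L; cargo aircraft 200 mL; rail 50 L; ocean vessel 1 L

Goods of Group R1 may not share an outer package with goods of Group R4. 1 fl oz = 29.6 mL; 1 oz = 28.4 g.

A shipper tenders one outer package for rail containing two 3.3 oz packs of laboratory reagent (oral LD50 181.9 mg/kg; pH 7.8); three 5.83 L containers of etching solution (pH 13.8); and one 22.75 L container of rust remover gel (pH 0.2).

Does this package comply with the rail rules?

Yes

With oral LD50 181.9 mg/kg (< 200 mg/kg), the laboratory reagent falls in Group R3.
With pH 13.8 (≥ 11.5), the etching solution falls in Group R1.
Rust remover gel: pH 0.2 ≤ 1.5 → Group R1 (Corrosive).
Group R1 net quantity: (three 5.83 L containers = 17.49 L) + 22.75 L = 40.24 L.
That is within the Group R1 rail limit of 50 L.
Group R3 quantity: two 3.3 oz packs = 187.44 g.
187.44 g ≤ 200 g (rail limit, Group R3) — within limit.
The segregation rule (Group R1 with Group R4) does not apply to Group R1 with Group R3.
Every hazard group is within its rail limit and no segregation rule is violated.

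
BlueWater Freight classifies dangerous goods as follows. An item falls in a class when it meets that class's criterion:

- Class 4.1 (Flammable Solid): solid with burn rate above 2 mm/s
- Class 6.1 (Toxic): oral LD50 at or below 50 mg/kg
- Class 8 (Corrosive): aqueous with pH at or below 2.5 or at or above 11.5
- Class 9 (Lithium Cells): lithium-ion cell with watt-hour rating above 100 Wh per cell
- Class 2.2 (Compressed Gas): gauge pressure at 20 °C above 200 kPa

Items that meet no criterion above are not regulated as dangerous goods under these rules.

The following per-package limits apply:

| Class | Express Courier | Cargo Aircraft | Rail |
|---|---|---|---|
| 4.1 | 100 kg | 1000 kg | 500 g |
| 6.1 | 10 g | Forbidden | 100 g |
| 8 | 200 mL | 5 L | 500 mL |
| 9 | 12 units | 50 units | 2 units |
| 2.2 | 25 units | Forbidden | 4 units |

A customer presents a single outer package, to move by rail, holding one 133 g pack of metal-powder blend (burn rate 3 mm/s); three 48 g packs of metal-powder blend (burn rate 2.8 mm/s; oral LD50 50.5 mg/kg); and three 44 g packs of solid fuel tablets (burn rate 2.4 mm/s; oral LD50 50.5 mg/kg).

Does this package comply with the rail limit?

With burn rate 3 mm/s (> 2 mm/s), the metal-powder blend falls in Class 4.1.
Metal-powder blend: burn rate 2.8 mm/s > 2 mm/s → Class 4.1 (Flammable Solid).
The solid fuel tablets have burn rate 2.4 mm/s, which is > 2 mm/s, so they are Class 4.1 (Flammable Solid).
Total Class 4.1: 133 g + (three 48 g packs = 144 g) + (three 44 g packs = 132 g) = 409 g.
That is within the Class 4.1 rail limit of 500 g.

Yes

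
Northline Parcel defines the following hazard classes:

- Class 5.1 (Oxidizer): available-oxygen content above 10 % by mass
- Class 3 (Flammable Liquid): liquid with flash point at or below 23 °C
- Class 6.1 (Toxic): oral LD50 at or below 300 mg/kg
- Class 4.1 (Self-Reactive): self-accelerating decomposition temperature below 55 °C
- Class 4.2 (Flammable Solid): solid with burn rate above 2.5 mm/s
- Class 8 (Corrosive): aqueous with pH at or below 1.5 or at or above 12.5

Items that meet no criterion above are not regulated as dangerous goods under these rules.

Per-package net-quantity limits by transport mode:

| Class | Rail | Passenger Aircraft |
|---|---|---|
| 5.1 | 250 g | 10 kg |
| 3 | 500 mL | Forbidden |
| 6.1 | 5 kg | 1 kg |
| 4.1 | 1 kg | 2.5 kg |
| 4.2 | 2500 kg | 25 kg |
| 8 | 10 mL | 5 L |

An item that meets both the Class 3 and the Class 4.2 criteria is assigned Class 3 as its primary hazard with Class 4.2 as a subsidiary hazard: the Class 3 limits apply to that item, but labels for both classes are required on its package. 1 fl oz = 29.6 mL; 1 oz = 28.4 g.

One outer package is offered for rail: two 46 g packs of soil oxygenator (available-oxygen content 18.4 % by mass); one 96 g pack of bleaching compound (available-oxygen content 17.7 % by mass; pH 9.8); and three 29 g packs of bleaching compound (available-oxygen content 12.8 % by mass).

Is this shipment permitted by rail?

No

With available-oxygen content 18.4 % by mass (> 10 % by mass), the soil oxygenator falls in Class 5.1.
Available-oxygen content 17.7 % by mass meets the Class 5.1 criterion (Oxidizer), so the bleaching compound is Class 5.1.
Available-oxygen content 12.8 % by mass meets the Class 5.1 criterion (Oxidizer), so the bleaching compound is Class 5.1.
Class 5.1 net quantity: (two 46 g packs = 92 g) + 96 g + (three 29 g packs = 87 g) = 275 g.
275 g > 250 g (rail limit, Class 5.1) — over the limit.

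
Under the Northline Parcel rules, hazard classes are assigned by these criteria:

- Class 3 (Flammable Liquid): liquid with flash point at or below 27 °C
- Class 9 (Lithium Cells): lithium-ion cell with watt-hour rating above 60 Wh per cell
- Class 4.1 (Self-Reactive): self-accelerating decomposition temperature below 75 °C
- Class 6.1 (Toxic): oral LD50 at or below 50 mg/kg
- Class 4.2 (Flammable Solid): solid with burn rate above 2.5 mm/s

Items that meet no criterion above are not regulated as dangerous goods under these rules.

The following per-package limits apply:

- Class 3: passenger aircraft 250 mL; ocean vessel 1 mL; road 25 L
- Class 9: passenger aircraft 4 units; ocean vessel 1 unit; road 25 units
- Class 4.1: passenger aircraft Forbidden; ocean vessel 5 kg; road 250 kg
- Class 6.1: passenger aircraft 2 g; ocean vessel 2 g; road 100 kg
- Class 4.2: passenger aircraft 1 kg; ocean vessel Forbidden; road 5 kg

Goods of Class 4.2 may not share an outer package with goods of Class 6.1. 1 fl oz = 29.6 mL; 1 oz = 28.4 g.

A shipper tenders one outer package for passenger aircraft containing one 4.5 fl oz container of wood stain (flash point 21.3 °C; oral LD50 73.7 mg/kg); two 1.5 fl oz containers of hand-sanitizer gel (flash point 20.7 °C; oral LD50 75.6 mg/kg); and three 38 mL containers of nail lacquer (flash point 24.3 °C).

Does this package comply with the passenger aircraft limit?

The wood stain has flash point 21.3 °C, which is ≤ 27 °C, so it is Class 3 (Flammable Liquid).
Hand-sanitizer gel: flash point 20.7 °C ≤ 27 °C → Class 3 (Flammable Liquid).
The nail lacquer has flash point 24.3 °C, which is ≤ 27 °C, so it is Class 3 (Flammable Liquid).
Total Class 3: (one 4.5 fl oz container = 133.2 mL) + (two 1.5 fl oz containers = 88.8 mL) + (three 38 mL containers = 114 mL) = 336 mL.
That exceeds the Class 3 passenger aircraft limit of 250 mL.

No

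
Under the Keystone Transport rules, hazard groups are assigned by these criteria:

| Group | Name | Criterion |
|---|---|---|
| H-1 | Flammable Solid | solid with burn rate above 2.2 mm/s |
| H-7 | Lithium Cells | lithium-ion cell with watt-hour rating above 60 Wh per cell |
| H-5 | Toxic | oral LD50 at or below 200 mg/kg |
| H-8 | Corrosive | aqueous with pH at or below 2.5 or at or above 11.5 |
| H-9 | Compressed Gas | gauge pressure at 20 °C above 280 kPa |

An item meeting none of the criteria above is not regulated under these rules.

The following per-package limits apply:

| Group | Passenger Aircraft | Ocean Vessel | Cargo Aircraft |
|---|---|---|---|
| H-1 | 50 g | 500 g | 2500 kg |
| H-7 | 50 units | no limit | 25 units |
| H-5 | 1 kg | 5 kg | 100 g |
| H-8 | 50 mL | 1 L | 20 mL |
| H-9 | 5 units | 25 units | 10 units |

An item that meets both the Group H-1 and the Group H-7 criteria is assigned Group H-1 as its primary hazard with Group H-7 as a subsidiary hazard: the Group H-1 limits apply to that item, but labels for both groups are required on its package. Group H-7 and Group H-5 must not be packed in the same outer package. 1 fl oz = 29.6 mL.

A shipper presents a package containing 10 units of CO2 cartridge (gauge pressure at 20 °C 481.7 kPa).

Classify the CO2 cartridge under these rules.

Group H-9

With gauge pressure at 20 °C 481.7 kPa (> 280 kPa), the CO2 cartridge falls in Group H-9.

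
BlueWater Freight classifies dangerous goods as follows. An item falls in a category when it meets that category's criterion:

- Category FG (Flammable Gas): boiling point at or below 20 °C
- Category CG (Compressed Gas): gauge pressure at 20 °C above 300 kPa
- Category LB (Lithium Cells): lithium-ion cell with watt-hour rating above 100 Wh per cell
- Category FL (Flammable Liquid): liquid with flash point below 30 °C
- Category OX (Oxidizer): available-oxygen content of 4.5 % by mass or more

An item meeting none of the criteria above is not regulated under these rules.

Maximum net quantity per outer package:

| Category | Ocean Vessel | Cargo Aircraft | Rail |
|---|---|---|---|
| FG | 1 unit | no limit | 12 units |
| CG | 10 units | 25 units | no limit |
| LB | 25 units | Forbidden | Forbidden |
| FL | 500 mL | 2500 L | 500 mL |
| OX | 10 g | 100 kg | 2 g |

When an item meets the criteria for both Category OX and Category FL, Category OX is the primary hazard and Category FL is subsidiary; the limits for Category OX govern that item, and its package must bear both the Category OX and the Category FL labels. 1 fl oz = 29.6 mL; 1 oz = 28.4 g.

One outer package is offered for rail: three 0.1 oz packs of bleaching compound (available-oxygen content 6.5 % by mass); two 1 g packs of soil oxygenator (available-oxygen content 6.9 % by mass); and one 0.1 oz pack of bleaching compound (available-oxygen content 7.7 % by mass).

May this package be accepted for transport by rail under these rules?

Available-oxygen content 6.5 % by mass meets the Category OX criterion (Oxidizer), so the bleaching compound is Category OX.
The soil oxygenator has available-oxygen content 6.9 % by mass, which is ≥ 4.5 % by mass, so it is Category OX (Oxidizer).
The bleaching compound has available-oxygen content 7.7 % by mass, which is ≥ 4.5 % by mass, so it is Category OX (Oxidizer).
Total Category OX: (three 0.1 oz packs = 8.52 g) + (two 1 g packs = 2 g) + (one 0.1 oz pack = 2.84 g) = 13.36 g.
13.36 g > 2 g (rail limit, Category OX) — over the limit.

No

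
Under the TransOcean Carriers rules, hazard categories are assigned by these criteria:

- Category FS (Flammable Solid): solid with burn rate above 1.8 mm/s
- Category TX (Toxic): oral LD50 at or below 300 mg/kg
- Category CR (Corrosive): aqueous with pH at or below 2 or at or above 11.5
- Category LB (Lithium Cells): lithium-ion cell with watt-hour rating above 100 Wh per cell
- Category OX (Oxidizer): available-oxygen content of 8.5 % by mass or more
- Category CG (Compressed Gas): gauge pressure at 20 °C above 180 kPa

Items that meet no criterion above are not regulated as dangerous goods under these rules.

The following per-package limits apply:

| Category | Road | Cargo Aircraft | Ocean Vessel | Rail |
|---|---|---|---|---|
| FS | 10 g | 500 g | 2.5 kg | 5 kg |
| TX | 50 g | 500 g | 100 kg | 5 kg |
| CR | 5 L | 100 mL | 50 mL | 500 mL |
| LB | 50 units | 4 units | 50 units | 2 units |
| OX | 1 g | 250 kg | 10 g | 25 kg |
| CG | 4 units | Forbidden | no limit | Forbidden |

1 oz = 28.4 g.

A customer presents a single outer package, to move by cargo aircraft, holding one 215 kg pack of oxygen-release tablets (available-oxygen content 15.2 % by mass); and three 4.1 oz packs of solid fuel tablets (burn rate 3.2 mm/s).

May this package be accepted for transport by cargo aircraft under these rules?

Yes

The oxygen-release tablets have available-oxygen content 15.2 % by mass, which is ≥ 8.5 % by mass, so they are Category OX (Oxidizer).
Solid fuel tablets: burn rate 3.2 mm/s > 1.8 mm/s → Category FS (Flammable Solid).
Category FS quantity: three 4.1 oz packs = 349.32 g.
349.32 g is within the cargo aircraft limit of 500 g for Category FS.
Category OX quantity: 215 kg.
That is within the Category OX cargo aircraft limit of 250 kg.
Every hazard category is within its cargo aircraft limit and no segregation rule is violated.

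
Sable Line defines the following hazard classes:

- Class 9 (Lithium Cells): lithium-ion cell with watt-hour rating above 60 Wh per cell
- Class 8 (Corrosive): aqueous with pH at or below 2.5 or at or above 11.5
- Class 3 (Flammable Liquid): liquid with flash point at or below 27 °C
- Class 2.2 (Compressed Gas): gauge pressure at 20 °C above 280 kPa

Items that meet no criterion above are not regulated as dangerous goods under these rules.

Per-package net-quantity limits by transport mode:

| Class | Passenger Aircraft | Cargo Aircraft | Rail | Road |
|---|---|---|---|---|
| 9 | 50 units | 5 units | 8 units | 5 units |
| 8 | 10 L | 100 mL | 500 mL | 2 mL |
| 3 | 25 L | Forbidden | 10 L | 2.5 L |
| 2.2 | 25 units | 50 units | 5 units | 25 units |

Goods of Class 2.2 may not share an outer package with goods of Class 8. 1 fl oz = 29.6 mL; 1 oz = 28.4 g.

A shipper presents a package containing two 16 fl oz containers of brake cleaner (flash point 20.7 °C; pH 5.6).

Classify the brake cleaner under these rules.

With flash point 20.7 °C (≤ 27 °C), the brake cleaner falls in Class 3.

Class 3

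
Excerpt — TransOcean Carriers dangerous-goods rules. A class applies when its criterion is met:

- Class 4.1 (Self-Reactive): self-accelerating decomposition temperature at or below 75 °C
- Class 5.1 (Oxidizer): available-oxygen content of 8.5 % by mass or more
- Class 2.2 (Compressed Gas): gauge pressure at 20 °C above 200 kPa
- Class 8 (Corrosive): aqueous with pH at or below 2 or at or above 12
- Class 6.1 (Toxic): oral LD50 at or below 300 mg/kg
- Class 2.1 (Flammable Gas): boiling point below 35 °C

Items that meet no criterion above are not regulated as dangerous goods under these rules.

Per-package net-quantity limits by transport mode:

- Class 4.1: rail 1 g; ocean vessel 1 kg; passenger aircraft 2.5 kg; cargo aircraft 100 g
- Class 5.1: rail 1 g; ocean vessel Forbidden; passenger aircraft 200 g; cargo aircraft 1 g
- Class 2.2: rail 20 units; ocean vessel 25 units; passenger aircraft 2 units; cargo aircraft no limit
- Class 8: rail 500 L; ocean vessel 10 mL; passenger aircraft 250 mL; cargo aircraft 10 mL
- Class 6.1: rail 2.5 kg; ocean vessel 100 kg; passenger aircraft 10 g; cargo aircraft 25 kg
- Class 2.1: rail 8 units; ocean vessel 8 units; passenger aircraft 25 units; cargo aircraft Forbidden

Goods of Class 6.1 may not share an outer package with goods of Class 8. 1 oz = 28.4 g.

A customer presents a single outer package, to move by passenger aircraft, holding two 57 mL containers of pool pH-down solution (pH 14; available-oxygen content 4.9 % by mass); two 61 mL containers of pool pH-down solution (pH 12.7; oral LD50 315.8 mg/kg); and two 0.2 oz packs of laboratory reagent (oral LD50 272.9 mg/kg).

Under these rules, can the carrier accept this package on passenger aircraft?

With pH 14 (≥ 12), the pool pH-down solution falls in Class 8.
With pH 12.7 (≥ 12), the pool pH-down solution falls in Class 8.
With oral LD50 272.9 mg/kg (≤ 300 mg/kg), the laboratory reagent falls in Class 6.1.
Class 6.1 quantity: two 0.2 oz packs = 11.36 g.
11.36 g exceeds the passenger aircraft limit of 10 g for Class 6.1.
Total Class 8: (two 57 mL containers = 114 mL) + (two 61 mL containers = 122 mL) = 236 mL.
That is within the Class 8 passenger aircraft limit of 250 mL.
Class 6.1 and Class 8 may not share an outer package.

No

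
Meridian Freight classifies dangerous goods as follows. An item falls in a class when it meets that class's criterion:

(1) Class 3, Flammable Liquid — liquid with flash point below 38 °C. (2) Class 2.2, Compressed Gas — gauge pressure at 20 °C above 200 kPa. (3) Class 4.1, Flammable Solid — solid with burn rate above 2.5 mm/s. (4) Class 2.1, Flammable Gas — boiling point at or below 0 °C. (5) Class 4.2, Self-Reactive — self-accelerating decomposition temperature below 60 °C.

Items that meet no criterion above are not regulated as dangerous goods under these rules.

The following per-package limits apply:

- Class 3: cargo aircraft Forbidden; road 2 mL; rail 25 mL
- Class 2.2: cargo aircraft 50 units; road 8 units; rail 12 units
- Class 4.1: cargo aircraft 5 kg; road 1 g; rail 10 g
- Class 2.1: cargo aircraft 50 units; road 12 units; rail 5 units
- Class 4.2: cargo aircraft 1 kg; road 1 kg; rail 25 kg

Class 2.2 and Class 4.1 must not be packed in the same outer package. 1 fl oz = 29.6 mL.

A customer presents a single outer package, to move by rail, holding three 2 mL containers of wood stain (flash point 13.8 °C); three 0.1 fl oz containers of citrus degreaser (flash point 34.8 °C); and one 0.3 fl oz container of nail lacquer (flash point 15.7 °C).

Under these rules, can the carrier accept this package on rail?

Flash point 13.8 °C meets the Class 3 criterion (Flammable Liquid), so the wood stain is Class 3.
Flash point 34.8 °C meets the Class 3 criterion (Flammable Liquid), so the citrus degreaser is Class 3.
Flash point 15.7 °C meets the Class 3 criterion (Flammable Liquid), so the nail lacquer is Class 3.
Total Class 3: (three 2 mL containers = 6 mL) + (three 0.1 fl oz containers = 8.88 mL) + (one 0.3 fl oz container = 8.88 mL) = 23.76 mL.
23.76 mL is within the rail limit of 25 mL for Class 3.

Yes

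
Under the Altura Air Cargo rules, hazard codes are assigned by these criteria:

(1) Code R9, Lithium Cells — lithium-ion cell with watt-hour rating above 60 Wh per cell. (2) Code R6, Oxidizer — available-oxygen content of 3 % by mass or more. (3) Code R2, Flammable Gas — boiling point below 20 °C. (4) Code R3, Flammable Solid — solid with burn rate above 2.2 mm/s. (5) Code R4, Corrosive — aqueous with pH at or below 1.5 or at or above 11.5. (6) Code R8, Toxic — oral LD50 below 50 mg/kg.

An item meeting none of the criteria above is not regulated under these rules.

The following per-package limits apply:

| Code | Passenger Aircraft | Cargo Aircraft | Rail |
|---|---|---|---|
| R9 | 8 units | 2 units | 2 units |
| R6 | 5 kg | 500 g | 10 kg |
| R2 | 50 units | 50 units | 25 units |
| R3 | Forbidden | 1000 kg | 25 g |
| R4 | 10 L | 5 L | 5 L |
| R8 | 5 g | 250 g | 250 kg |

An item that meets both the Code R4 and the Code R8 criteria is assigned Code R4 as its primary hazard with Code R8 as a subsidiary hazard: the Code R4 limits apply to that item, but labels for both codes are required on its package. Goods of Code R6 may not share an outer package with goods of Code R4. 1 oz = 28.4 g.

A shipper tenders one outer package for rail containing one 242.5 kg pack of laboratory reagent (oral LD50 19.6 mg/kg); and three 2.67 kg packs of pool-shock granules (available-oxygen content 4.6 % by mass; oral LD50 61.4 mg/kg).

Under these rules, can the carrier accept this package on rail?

Laboratory reagent: oral LD50 19.6 mg/kg < 50 mg/kg → Code R8 (Toxic).
Pool-shock granules: available-oxygen content 4.6 % by mass ≥ 3 % by mass → Code R6 (Oxidizer).
Code R6 quantity: three 2.67 kg packs = 8.01 kg.
8.01 kg ≤ 10 kg (rail limit, Code R6) — within limit.
Code R8 quantity: 242.5 kg.
That is within the Code R8 rail limit of 250 kg.
The segregation rule (Code R6 with Code R4) does not apply to Code R6 with Code R8.
Every hazard code is within its rail limit and no segregation rule is violated.

Yes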